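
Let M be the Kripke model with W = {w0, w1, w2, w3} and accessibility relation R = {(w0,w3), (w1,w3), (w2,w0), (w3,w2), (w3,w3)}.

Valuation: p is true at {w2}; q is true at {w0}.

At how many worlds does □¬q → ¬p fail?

w0: □¬q is T, ¬p is T. ✓
w1: □¬q is T, ¬p is T. ✓
w2: □¬q is F, ¬p is F. ✓
w3: □¬q is T, ¬p is T. ✓
Satisfying worlds: {w0, w1, w2, w3}.
So □¬q → ¬p fails at the other 0 worlds.

0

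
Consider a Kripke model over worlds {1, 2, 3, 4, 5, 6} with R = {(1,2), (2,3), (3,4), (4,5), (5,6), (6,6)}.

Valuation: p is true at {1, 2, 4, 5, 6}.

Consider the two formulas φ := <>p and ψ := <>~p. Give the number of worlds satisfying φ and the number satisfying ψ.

5 and 1

For <>p:
1: successors {2}; p there: 2:T. ✓
2: successors {3}; p there: 3:F. ✗
3: successors {4}; p there: 4:T. ✓
4: successors {5}; p there: 5:T. ✓
5: successors {6}; p there: 6:T. ✓
6: successors {6}; p there: 6:T. ✓
— 5 worlds.
For <>~p:
1: successors {2}; ~p there: 2:F. ✗
2: successors {3}; ~p there: 3:T. ✓
3: successors {4}; ~p there: 4:F. ✗
4: successors {5}; ~p there: 5:F. ✗
5: successors {6}; ~p there: 6:F. ✗
6: successors {6}; ~p there: 6:F. ✗
— 1 world.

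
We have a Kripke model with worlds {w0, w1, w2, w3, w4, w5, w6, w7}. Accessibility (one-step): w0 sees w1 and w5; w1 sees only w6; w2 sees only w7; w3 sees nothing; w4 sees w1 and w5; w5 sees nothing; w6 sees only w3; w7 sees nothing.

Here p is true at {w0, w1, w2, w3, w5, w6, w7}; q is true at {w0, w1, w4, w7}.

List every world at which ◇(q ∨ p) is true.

w0: successors {w1, w5}; q ∨ p there: w1:T, w5:T. ✓
w1: successors {w6}; q ∨ p there: w6:T. ✓
w2: successors {w7}; q ∨ p there: w7:T. ✓
w3: no successors, so ◇(q ∨ p) fails. ✗
w4: successors {w1, w5}; q ∨ p there: w1:T, w5:T. ✓
w5: no successors, so ◇(q ∨ p) fails. ✗
w6: successors {w3}; q ∨ p there: w3:T. ✓
w7: no successors, so ◇(q ∨ p) fails. ✗

{w0, w1, w2, w4, w6}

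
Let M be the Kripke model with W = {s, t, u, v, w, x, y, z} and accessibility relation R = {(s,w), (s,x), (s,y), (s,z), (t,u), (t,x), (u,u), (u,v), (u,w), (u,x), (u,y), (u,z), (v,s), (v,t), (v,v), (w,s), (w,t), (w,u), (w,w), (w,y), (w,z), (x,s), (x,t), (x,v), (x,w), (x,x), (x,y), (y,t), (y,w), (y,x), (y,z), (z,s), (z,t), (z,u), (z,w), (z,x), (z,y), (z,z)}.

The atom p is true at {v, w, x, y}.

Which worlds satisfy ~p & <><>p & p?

s: ~p is T, <><>p & p is F. ✗
t: ~p is T, <><>p & p is F. ✗
u: ~p is T, <><>p & p is F. ✗
v: ~p is F, <><>p & p is T. ✗
w: ~p is F, <><>p & p is T. ✗
x: ~p is F, <><>p & p is T. ✗
y: ~p is F, <><>p & p is T. ✗
z: ~p is T, <><>p & p is F. ✗

∅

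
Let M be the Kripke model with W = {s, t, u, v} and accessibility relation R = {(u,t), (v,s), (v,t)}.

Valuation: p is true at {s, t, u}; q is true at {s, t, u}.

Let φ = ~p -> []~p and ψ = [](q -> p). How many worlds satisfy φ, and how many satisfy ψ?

3 and 4

For ~p -> []~p:
s: ~p is F, []~p is T. ✓
t: ~p is F, []~p is T. ✓
u: ~p is F, []~p is F. ✓
v: ~p is T, []~p is F. ✗
— 3 worlds.
For [](q -> p):
s: no successors, so [](q -> p) holds vacuously. ✓
t: no successors, so [](q -> p) holds vacuously. ✓
u: successors {t}; q -> p there: t:T. ✓
v: successors {s, t}; q -> p there: s:T, t:T. ✓
— 4 worlds.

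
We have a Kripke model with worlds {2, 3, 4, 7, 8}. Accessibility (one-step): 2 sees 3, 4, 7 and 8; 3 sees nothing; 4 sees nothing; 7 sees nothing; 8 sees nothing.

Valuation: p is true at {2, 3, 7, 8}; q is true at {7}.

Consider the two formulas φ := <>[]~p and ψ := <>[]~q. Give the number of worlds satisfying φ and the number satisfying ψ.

1 and 1

For <>[]~p:
2: successors {3, 4, 7, 8}; []~p there: 3:T, 4:T, 7:T, 8:T. ✓
3: no successors, so <>[]~p fails. ✗
4: no successors, so <>[]~p fails. ✗
7: no successors, so <>[]~p fails. ✗
8: no successors, so <>[]~p fails. ✗
— 1 world.
For <>[]~q:
2: successors {3, 4, 7, 8}; []~q there: 3:T, 4:T, 7:T, 8:T. ✓
3: no successors, so <>[]~q fails. ✗
4: no successors, so <>[]~q fails. ✗
7: no successors, so <>[]~q fails. ✗
8: no successors, so <>[]~q fails. ✗
— 1 world.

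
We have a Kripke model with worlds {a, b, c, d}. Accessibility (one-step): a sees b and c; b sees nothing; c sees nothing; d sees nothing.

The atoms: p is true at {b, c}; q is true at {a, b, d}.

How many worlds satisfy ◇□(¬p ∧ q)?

1

a: successors {b, c}; □(¬p ∧ q) there: b:T, c:T. ✓
b: no successors, so ◇□(¬p ∧ q) fails. ✗
c: no successors, so ◇□(¬p ∧ q) fails. ✗
d: no successors, so ◇□(¬p ∧ q) fails. ✗
Satisfying worlds: {a}.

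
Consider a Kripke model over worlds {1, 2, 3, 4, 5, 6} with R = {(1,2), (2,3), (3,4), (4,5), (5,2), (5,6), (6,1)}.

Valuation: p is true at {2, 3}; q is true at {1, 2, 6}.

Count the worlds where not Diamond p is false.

3

1: Diamond p is T. ✗
2: Diamond p is T. ✗
3: Diamond p is F. ✓
4: Diamond p is F. ✓
5: Diamond p is T. ✗
6: Diamond p is F. ✓
Satisfying worlds: {3, 4, 6}.
So not Diamond p fails at the other 3 worlds.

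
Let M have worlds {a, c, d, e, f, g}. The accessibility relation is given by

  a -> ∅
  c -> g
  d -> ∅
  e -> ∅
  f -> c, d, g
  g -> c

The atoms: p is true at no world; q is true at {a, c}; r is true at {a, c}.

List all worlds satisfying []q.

a: no successors, so []q holds vacuously. ✓
c: successors {g}; q there: g:F. ✗
d: no successors, so []q holds vacuously. ✓
e: no successors, so []q holds vacuously. ✓
f: successors {c, d, g}; q there: c:T, d:F, g:F. ✗
g: successors {c}; q there: c:T. ✓

{a, d, e, g}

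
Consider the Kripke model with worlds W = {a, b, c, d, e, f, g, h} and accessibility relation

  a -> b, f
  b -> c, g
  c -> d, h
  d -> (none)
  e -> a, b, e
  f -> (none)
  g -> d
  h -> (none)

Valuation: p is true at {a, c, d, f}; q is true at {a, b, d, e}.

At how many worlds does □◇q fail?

4

a: successors {b, f}; ◇q there: b:F, f:F. ✗
b: successors {c, g}; ◇q there: c:T, g:T. ✓
c: successors {d, h}; ◇q there: d:F, h:F. ✗
d: no successors, so □◇q holds vacuously. ✓
e: successors {a, b, e}; ◇q there: a:T, b:F, e:T. ✗
f: no successors, so □◇q holds vacuously. ✓
g: successors {d}; ◇q there: d:F. ✗
h: no successors, so □◇q holds vacuously. ✓
Satisfying worlds: {b, d, f, h}.
So □◇q fails at the other 4 worlds.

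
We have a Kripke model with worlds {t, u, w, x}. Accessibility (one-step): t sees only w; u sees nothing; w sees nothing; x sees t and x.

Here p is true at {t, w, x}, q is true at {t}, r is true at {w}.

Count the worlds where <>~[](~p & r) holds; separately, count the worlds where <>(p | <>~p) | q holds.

For <>~[](~p & r):
t: successors {w}; ~[](~p & r) there: w:F. ✗
u: no successors, so <>~[](~p & r) fails. ✗
w: no successors, so <>~[](~p & r) fails. ✗
x: successors {t, x}; ~[](~p & r) there: t:T, x:T. ✓
— 1 world.
For <>(p | <>~p) | q:
t: <>(p | <>~p) is T, q is T. ✓
u: <>(p | <>~p) is F, q is F. ✗
w: <>(p | <>~p) is F, q is F. ✗
x: <>(p | <>~p) is T, q is F. ✓
— 2 worlds.

1 and 2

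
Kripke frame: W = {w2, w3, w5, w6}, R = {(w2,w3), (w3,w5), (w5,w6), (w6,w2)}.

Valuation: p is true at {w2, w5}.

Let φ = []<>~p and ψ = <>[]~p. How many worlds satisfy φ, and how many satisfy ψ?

For []<>~p:
w2: successors {w3}; <>~p there: w3:F. ✗
w3: successors {w5}; <>~p there: w5:T. ✓
w5: successors {w6}; <>~p there: w6:F. ✗
w6: successors {w2}; <>~p there: w2:T. ✓
— 2 worlds.
For <>[]~p:
w2: successors {w3}; []~p there: w3:F. ✗
w3: successors {w5}; []~p there: w5:T. ✓
w5: successors {w6}; []~p there: w6:F. ✗
w6: successors {w2}; []~p there: w2:T. ✓
— 2 worlds.

2 and 2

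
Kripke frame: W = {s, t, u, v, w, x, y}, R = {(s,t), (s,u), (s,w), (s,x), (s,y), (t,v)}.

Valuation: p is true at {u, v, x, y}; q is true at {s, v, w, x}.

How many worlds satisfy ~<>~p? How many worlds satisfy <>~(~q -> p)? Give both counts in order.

6 and 1

For ~<>~p:
s: <>~p is T. ✗
t: <>~p is F. ✓
u: <>~p is F. ✓
v: <>~p is F. ✓
w: <>~p is F. ✓
x: <>~p is F. ✓
y: <>~p is F. ✓
— 6 worlds.
For <>~(~q -> p):
s: successors {t, u, w, x, y}; ~(~q -> p) there: t:T, u:F, w:F, x:F, y:F. ✓
t: successors {v}; ~(~q -> p) there: v:F. ✗
u: no successors, so <>~(~q -> p) fails. ✗
v: no successors, so <>~(~q -> p) fails. ✗
w: no successors, so <>~(~q -> p) fails. ✗
x: no successors, so <>~(~q -> p) fails. ✗
y: no successors, so <>~(~q -> p) fails. ✗
— 1 world.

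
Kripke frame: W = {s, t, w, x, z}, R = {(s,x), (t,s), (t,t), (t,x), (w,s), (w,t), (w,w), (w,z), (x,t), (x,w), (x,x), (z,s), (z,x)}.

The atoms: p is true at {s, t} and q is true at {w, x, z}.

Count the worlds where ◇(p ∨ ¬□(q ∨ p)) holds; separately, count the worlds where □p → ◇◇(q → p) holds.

4 and 5

For ◇(p ∨ ¬□(q ∨ p)):
s: successors {x}; p ∨ ¬□(q ∨ p) there: x:F. ✗
t: successors {s, t, x}; p ∨ ¬□(q ∨ p) there: s:T, t:T, x:F. ✓
w: successors {s, t, w, z}; p ∨ ¬□(q ∨ p) there: s:T, t:T, w:F, z:F. ✓
x: successors {t, w, x}; p ∨ ¬□(q ∨ p) there: t:T, w:F, x:F. ✓
z: successors {s, x}; p ∨ ¬□(q ∨ p) there: s:T, x:F. ✓
— 4 worlds.
For □p → ◇◇(q → p):
s: □p is F, ◇◇(q → p) is T. ✓
t: □p is F, ◇◇(q → p) is T. ✓
w: □p is F, ◇◇(q → p) is T. ✓
x: □p is F, ◇◇(q → p) is T. ✓
z: □p is F, ◇◇(q → p) is T. ✓
— 5 worlds.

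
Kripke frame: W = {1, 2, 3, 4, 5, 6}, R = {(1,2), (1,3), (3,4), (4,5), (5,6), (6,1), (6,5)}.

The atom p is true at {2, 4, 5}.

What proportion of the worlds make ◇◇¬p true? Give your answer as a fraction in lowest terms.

1/2

1: successors {2, 3}; ◇¬p there: 2:F, 3:F. ✗
2: no successors, so ◇◇¬p fails. ✗
3: successors {4}; ◇¬p there: 4:F. ✗
4: successors {5}; ◇¬p there: 5:T. ✓
5: successors {6}; ◇¬p there: 6:T. ✓
6: successors {1, 5}; ◇¬p there: 1:T, 5:T. ✓
That's 3 of 6 worlds, so 3/6 = 1/2.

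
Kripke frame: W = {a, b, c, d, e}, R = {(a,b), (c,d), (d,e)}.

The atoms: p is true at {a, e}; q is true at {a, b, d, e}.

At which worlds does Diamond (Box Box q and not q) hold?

∅

a: successors {b}; Box Box q and not q there: b:F. ✗
b: no successors, so Diamond (Box Box q and not q) fails. ✗
c: successors {d}; Box Box q and not q there: d:F. ✗
d: successors {e}; Box Box q and not q there: e:F. ✗
e: no successors, so Diamond (Box Box q and not q) fails. ✗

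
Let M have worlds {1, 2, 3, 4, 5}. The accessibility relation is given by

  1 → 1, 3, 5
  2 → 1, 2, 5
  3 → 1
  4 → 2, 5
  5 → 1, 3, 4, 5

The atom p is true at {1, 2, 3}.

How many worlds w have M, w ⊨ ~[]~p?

5

1: []~p is F. ✓
2: []~p is F. ✓
3: []~p is F. ✓
4: []~p is F. ✓
5: []~p is F. ✓
Satisfying worlds: {1, 2, 3, 4, 5}.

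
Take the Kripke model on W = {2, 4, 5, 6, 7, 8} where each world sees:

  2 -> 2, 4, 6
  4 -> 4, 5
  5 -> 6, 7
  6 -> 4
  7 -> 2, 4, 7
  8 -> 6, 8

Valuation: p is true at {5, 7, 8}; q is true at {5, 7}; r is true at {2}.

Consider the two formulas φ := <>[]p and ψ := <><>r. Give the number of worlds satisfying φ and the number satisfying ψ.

0 and 3

For <>[]p:
2: successors {2, 4, 6}; []p there: 2:F, 4:F, 6:F. ✗
4: successors {4, 5}; []p there: 4:F, 5:F. ✗
5: successors {6, 7}; []p there: 6:F, 7:F. ✗
6: successors {4}; []p there: 4:F. ✗
7: successors {2, 4, 7}; []p there: 2:F, 4:F, 7:F. ✗
8: successors {6, 8}; []p there: 6:F, 8:F. ✗
— 0 worlds.
For <><>r:
2: successors {2, 4, 6}; <>r there: 2:T, 4:F, 6:F. ✓
4: successors {4, 5}; <>r there: 4:F, 5:F. ✗
5: successors {6, 7}; <>r there: 6:F, 7:T. ✓
6: successors {4}; <>r there: 4:F. ✗
7: successors {2, 4, 7}; <>r there: 2:T, 4:F, 7:T. ✓
8: successors {6, 8}; <>r there: 6:F, 8:F. ✗
— 3 worlds.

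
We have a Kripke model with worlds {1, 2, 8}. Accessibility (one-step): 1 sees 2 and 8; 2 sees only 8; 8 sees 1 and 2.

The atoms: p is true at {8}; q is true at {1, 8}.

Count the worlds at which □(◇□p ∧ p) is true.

1: successors {2, 8}; ◇□p ∧ p there: 2:F, 8:T. ✗
2: successors {8}; ◇□p ∧ p there: 8:T. ✓
8: successors {1, 2}; ◇□p ∧ p there: 1:F, 2:F. ✗
Satisfying worlds: {2}.

1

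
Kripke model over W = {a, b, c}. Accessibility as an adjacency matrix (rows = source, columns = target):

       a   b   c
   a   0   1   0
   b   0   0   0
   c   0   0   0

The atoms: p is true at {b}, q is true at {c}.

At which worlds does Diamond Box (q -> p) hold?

a: successors {b}; Box (q -> p) there: b:T. ✓
b: no successors, so Diamond Box (q -> p) fails. ✗
c: no successors, so Diamond Box (q -> p) fails. ✗

{a}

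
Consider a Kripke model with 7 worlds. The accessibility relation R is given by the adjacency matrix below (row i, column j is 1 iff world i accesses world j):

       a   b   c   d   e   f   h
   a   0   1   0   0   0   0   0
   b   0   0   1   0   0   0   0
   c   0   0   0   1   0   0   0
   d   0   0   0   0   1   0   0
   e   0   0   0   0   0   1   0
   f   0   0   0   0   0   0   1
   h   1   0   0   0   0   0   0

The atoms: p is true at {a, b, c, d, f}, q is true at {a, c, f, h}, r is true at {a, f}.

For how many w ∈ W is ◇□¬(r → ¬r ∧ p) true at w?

a: successors {b}; □¬(r → ¬r ∧ p) there: b:F. ✗
b: successors {c}; □¬(r → ¬r ∧ p) there: c:F. ✗
c: successors {d}; □¬(r → ¬r ∧ p) there: d:F. ✗
d: successors {e}; □¬(r → ¬r ∧ p) there: e:T. ✓
e: successors {f}; □¬(r → ¬r ∧ p) there: f:F. ✗
f: successors {h}; □¬(r → ¬r ∧ p) there: h:T. ✓
h: successors {a}; □¬(r → ¬r ∧ p) there: a:F. ✗
Satisfying worlds: {d, f}.

2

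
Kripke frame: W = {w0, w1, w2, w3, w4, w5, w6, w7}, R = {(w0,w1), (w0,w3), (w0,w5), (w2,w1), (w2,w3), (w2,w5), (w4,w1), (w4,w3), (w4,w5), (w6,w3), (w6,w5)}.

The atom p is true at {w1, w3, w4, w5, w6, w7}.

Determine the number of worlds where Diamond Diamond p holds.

w0: successors {w1, w3, w5}; Diamond p there: w1:F, w3:F, w5:F. ✗
w1: no successors, so Diamond Diamond p fails. ✗
w2: successors {w1, w3, w5}; Diamond p there: w1:F, w3:F, w5:F. ✗
w3: no successors, so Diamond Diamond p fails. ✗
w4: successors {w1, w3, w5}; Diamond p there: w1:F, w3:F, w5:F. ✗
w5: no successors, so Diamond Diamond p fails. ✗
w6: successors {w3, w5}; Diamond p there: w3:F, w5:F. ✗
w7: no successors, so Diamond Diamond p fails. ✗
Satisfying worlds: ∅.

0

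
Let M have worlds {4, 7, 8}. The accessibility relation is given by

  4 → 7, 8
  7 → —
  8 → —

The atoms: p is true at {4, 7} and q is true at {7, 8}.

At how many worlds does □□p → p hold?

2

4: □□p is T, p is T. ✓
7: □□p is T, p is T. ✓
8: □□p is T, p is F. ✗
Satisfying worlds: {4, 7}.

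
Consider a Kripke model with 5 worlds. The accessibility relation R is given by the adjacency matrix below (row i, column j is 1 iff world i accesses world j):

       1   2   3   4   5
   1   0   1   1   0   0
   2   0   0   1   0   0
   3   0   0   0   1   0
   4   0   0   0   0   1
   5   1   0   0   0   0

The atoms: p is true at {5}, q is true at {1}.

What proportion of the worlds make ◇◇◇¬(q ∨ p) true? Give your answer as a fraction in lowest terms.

3/5

1: successors {2, 3}; ◇◇¬(q ∨ p) there: 2:T, 3:F. ✓
2: successors {3}; ◇◇¬(q ∨ p) there: 3:F. ✗
3: successors {4}; ◇◇¬(q ∨ p) there: 4:F. ✗
4: successors {5}; ◇◇¬(q ∨ p) there: 5:T. ✓
5: successors {1}; ◇◇¬(q ∨ p) there: 1:T. ✓
That's 3 of 5 worlds, so 3/5.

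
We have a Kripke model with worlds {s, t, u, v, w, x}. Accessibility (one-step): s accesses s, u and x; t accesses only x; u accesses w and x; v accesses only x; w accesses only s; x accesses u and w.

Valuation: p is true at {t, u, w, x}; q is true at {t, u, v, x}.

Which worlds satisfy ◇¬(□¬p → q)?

{u, x}

s: successors {s, u, x}; ¬(□¬p → q) there: s:F, u:F, x:F. ✗
t: successors {x}; ¬(□¬p → q) there: x:F. ✗
u: successors {w, x}; ¬(□¬p → q) there: w:T, x:F. ✓
v: successors {x}; ¬(□¬p → q) there: x:F. ✗
w: successors {s}; ¬(□¬p → q) there: s:F. ✗
x: successors {u, w}; ¬(□¬p → q) there: u:F, w:T. ✓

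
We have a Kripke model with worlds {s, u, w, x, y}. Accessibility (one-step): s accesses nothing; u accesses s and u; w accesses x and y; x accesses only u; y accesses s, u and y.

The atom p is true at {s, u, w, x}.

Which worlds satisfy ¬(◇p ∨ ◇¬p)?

s: ◇p ∨ ◇¬p is F. ✓
u: ◇p ∨ ◇¬p is T. ✗
w: ◇p ∨ ◇¬p is T. ✗
x: ◇p ∨ ◇¬p is T. ✗
y: ◇p ∨ ◇¬p is T. ✗

{s}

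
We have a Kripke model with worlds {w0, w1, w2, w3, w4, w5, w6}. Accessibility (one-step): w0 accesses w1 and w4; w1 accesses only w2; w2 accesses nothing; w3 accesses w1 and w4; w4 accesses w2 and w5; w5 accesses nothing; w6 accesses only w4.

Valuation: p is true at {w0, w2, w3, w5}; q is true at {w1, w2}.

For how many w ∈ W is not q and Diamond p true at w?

w0: not q is T, Diamond p is F. ✗
w1: not q is F, Diamond p is T. ✗
w2: not q is F, Diamond p is F. ✗
w3: not q is T, Diamond p is F. ✗
w4: not q is T, Diamond p is T. ✓
w5: not q is T, Diamond p is F. ✗
w6: not q is T, Diamond p is F. ✗
Satisfying worlds: {w4}.

1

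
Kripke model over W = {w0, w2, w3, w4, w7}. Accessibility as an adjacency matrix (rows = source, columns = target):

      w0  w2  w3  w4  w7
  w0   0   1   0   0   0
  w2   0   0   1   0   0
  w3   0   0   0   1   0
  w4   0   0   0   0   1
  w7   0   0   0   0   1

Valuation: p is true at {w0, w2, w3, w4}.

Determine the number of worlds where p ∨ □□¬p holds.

w0: p is T, □□¬p is F. ✓
w2: p is T, □□¬p is F. ✓
w3: p is T, □□¬p is T. ✓
w4: p is T, □□¬p is T. ✓
w7: p is F, □□¬p is T. ✓
Satisfying worlds: {w0, w2, w3, w4, w7}.

5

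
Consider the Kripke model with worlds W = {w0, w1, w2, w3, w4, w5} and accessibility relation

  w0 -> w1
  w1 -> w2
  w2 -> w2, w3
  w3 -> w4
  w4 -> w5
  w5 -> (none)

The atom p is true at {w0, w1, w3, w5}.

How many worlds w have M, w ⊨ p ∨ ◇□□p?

w0: p is T, ◇□□p is F. ✓
w1: p is T, ◇□□p is F. ✓
w2: p is F, ◇□□p is T. ✓
w3: p is T, ◇□□p is T. ✓
w4: p is F, ◇□□p is T. ✓
w5: p is T, ◇□□p is F. ✓
Satisfying worlds: {w0, w1, w2, w3, w4, w5}.

6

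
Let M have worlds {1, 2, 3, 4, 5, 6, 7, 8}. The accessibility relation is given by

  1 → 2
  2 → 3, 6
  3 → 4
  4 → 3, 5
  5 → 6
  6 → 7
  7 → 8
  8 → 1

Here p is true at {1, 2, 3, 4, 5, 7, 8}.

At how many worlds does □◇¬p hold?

1

1: successors {2}; ◇¬p there: 2:T. ✓
2: successors {3, 6}; ◇¬p there: 3:F, 6:F. ✗
3: successors {4}; ◇¬p there: 4:F. ✗
4: successors {3, 5}; ◇¬p there: 3:F, 5:T. ✗
5: successors {6}; ◇¬p there: 6:F. ✗
6: successors {7}; ◇¬p there: 7:F. ✗
7: successors {8}; ◇¬p there: 8:F. ✗
8: successors {1}; ◇¬p there: 1:F. ✗
Satisfying worlds: {1}.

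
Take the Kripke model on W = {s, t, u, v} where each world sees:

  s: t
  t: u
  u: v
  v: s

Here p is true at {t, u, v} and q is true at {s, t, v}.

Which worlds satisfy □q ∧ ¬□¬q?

{s, u, v}

s: □q is T, ¬□¬q is T. ✓
t: □q is F, ¬□¬q is F. ✗
u: □q is T, ¬□¬q is T. ✓
v: □q is T, ¬□¬q is T. ✓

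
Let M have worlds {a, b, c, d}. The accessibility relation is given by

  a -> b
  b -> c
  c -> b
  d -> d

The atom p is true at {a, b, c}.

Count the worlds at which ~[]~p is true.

3

a: []~p is F. ✓
b: []~p is F. ✓
c: []~p is F. ✓
d: []~p is T. ✗
Satisfying worlds: {a, b, c}.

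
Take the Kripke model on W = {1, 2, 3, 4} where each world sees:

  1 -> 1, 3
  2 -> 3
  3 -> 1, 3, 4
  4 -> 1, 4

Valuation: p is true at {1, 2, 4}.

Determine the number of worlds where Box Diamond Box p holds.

1: successors {1, 3}; Diamond Box p there: 1:F, 3:T. ✗
2: successors {3}; Diamond Box p there: 3:T. ✓
3: successors {1, 3, 4}; Diamond Box p there: 1:F, 3:T, 4:T. ✗
4: successors {1, 4}; Diamond Box p there: 1:F, 4:T. ✗
Satisfying worlds: {2}.

1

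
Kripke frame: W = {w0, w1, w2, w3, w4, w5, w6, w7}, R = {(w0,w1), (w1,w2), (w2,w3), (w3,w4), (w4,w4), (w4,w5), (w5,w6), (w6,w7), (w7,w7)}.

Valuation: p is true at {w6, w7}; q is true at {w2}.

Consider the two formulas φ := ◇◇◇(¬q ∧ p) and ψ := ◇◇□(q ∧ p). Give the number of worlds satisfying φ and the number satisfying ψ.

5 and 0

For ◇◇◇(¬q ∧ p):
w0: successors {w1}; ◇◇(¬q ∧ p) there: w1:F. ✗
w1: successors {w2}; ◇◇(¬q ∧ p) there: w2:F. ✗
w2: successors {w3}; ◇◇(¬q ∧ p) there: w3:F. ✗
w3: successors {w4}; ◇◇(¬q ∧ p) there: w4:T. ✓
w4: successors {w4, w5}; ◇◇(¬q ∧ p) there: w4:T, w5:T. ✓
w5: successors {w6}; ◇◇(¬q ∧ p) there: w6:T. ✓
w6: successors {w7}; ◇◇(¬q ∧ p) there: w7:T. ✓
w7: successors {w7}; ◇◇(¬q ∧ p) there: w7:T. ✓
— 5 worlds.
For ◇◇□(q ∧ p):
w0: successors {w1}; ◇□(q ∧ p) there: w1:F. ✗
w1: successors {w2}; ◇□(q ∧ p) there: w2:F. ✗
w2: successors {w3}; ◇□(q ∧ p) there: w3:F. ✗
w3: successors {w4}; ◇□(q ∧ p) there: w4:F. ✗
w4: successors {w4, w5}; ◇□(q ∧ p) there: w4:F, w5:F. ✗
w5: successors {w6}; ◇□(q ∧ p) there: w6:F. ✗
w6: successors {w7}; ◇□(q ∧ p) there: w7:F. ✗
w7: successors {w7}; ◇□(q ∧ p) there: w7:F. ✗
— 0 worlds.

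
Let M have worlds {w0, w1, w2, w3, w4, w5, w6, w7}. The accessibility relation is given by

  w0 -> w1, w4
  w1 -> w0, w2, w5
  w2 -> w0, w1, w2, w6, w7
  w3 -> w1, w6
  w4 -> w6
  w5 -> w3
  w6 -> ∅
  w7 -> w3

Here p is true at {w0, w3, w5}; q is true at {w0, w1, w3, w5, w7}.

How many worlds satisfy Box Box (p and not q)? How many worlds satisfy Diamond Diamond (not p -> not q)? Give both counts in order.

2 and 6

For Box Box (p and not q):
w0: successors {w1, w4}; Box (p and not q) there: w1:F, w4:F. ✗
w1: successors {w0, w2, w5}; Box (p and not q) there: w0:F, w2:F, w5:F. ✗
w2: successors {w0, w1, w2, w6, w7}; Box (p and not q) there: w0:F, w1:F, w2:F, w6:T, w7:F. ✗
w3: successors {w1, w6}; Box (p and not q) there: w1:F, w6:T. ✗
w4: successors {w6}; Box (p and not q) there: w6:T. ✓
w5: successors {w3}; Box (p and not q) there: w3:F. ✗
w6: no successors, so Box Box (p and not q) holds vacuously. ✓
w7: successors {w3}; Box (p and not q) there: w3:F. ✗
— 2 worlds.
For Diamond Diamond (not p -> not q):
w0: successors {w1, w4}; Diamond (not p -> not q) there: w1:T, w4:T. ✓
w1: successors {w0, w2, w5}; Diamond (not p -> not q) there: w0:T, w2:T, w5:T. ✓
w2: successors {w0, w1, w2, w6, w7}; Diamond (not p -> not q) there: w0:T, w1:T, w2:T, w6:F, w7:T. ✓
w3: successors {w1, w6}; Diamond (not p -> not q) there: w1:T, w6:F. ✓
w4: successors {w6}; Diamond (not p -> not q) there: w6:F. ✗
w5: successors {w3}; Diamond (not p -> not q) there: w3:T. ✓
w6: no successors, so Diamond Diamond (not p -> not q) fails. ✗
w7: successors {w3}; Diamond (not p -> not q) there: w3:T. ✓
— 6 worlds.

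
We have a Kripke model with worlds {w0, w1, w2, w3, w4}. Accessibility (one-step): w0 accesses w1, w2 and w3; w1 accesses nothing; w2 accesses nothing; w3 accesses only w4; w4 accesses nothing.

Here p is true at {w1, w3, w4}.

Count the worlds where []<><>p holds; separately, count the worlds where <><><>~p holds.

3 and 0

For []<><>p:
w0: successors {w1, w2, w3}; <><>p there: w1:F, w2:F, w3:F. ✗
w1: no successors, so []<><>p holds vacuously. ✓
w2: no successors, so []<><>p holds vacuously. ✓
w3: successors {w4}; <><>p there: w4:F. ✗
w4: no successors, so []<><>p holds vacuously. ✓
— 3 worlds.
For <><><>~p:
w0: successors {w1, w2, w3}; <><>~p there: w1:F, w2:F, w3:F. ✗
w1: no successors, so <><><>~p fails. ✗
w2: no successors, so <><><>~p fails. ✗
w3: successors {w4}; <><>~p there: w4:F. ✗
w4: no successors, so <><><>~p fails. ✗
— 0 worlds.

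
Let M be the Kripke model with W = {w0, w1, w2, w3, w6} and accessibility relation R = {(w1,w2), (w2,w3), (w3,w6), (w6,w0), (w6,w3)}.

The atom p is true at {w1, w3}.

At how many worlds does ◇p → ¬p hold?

5

w0: ◇p is F, ¬p is T. ✓
w1: ◇p is F, ¬p is F. ✓
w2: ◇p is T, ¬p is T. ✓
w3: ◇p is F, ¬p is F. ✓
w6: ◇p is T, ¬p is T. ✓
Satisfying worlds: {w0, w1, w2, w3, w6}.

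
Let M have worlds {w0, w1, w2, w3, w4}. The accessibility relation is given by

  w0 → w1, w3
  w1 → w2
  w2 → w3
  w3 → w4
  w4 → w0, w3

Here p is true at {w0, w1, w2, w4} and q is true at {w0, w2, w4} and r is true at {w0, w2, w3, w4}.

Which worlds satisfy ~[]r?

w0: []r is F. ✓
w1: []r is T. ✗
w2: []r is T. ✗
w3: []r is T. ✗
w4: []r is T. ✗

{w0}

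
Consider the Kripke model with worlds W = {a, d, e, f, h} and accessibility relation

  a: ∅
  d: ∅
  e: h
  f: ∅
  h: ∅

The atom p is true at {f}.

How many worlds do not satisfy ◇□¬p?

a: no successors, so ◇□¬p fails. ✗
d: no successors, so ◇□¬p fails. ✗
e: successors {h}; □¬p there: h:T. ✓
f: no successors, so ◇□¬p fails. ✗
h: no successors, so ◇□¬p fails. ✗
Satisfying worlds: {e}.
So ◇□¬p fails at the other 4 worlds.

4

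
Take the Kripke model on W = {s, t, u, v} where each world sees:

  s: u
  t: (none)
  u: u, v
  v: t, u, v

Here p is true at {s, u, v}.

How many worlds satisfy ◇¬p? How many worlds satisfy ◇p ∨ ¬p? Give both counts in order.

1 and 4

For ◇¬p:
s: successors {u}; ¬p there: u:F. ✗
t: no successors, so ◇¬p fails. ✗
u: successors {u, v}; ¬p there: u:F, v:F. ✗
v: successors {t, u, v}; ¬p there: t:T, u:F, v:F. ✓
— 1 world.
For ◇p ∨ ¬p:
s: ◇p is T, ¬p is F. ✓
t: ◇p is F, ¬p is T. ✓
u: ◇p is T, ¬p is F. ✓
v: ◇p is T, ¬p is F. ✓
— 4 worlds.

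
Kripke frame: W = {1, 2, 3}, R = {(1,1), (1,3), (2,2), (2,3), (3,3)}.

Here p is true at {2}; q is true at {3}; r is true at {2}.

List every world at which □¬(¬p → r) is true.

1: successors {1, 3}; ¬(¬p → r) there: 1:T, 3:T. ✓
2: successors {2, 3}; ¬(¬p → r) there: 2:F, 3:T. ✗
3: successors {3}; ¬(¬p → r) there: 3:T. ✓

{1, 3}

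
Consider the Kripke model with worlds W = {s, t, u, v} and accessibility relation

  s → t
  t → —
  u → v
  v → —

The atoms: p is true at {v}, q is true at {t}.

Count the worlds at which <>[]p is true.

s: successors {t}; []p there: t:T. ✓
t: no successors, so <>[]p fails. ✗
u: successors {v}; []p there: v:T. ✓
v: no successors, so <>[]p fails. ✗
Satisfying worlds: {s, u}.

2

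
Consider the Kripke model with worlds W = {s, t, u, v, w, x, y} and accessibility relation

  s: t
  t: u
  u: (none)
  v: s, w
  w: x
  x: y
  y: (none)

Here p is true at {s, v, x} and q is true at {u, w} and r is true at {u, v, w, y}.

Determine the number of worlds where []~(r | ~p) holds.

3

s: successors {t}; ~(r | ~p) there: t:F. ✗
t: successors {u}; ~(r | ~p) there: u:F. ✗
u: no successors, so []~(r | ~p) holds vacuously. ✓
v: successors {s, w}; ~(r | ~p) there: s:T, w:F. ✗
w: successors {x}; ~(r | ~p) there: x:T. ✓
x: successors {y}; ~(r | ~p) there: y:F. ✗
y: no successors, so []~(r | ~p) holds vacuously. ✓
Satisfying worlds: {u, w, y}.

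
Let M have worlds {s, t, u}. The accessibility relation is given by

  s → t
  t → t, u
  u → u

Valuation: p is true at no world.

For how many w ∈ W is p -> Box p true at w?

3

s: p is F, Box p is F. ✓
t: p is F, Box p is F. ✓
u: p is F, Box p is F. ✓
Satisfying worlds: {s, t, u}.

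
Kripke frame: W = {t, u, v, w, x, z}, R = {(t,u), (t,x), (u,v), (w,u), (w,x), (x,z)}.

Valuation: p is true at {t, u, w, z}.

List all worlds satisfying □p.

{v, x, z}

t: successors {u, x}; p there: u:T, x:F. ✗
u: successors {v}; p there: v:F. ✗
v: no successors, so □p holds vacuously. ✓
w: successors {u, x}; p there: u:T, x:F. ✗
x: successors {z}; p there: z:T. ✓
z: no successors, so □p holds vacuously. ✓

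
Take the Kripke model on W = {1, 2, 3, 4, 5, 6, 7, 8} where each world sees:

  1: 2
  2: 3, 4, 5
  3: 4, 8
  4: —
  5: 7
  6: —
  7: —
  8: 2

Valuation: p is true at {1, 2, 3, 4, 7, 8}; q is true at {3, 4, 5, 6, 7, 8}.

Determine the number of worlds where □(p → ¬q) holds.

5

1: successors {2}; p → ¬q there: 2:T. ✓
2: successors {3, 4, 5}; p → ¬q there: 3:F, 4:F, 5:T. ✗
3: successors {4, 8}; p → ¬q there: 4:F, 8:F. ✗
4: no successors, so □(p → ¬q) holds vacuously. ✓
5: successors {7}; p → ¬q there: 7:F. ✗
6: no successors, so □(p → ¬q) holds vacuously. ✓
7: no successors, so □(p → ¬q) holds vacuously. ✓
8: successors {2}; p → ¬q there: 2:T. ✓
Satisfying worlds: {1, 4, 6, 7, 8}.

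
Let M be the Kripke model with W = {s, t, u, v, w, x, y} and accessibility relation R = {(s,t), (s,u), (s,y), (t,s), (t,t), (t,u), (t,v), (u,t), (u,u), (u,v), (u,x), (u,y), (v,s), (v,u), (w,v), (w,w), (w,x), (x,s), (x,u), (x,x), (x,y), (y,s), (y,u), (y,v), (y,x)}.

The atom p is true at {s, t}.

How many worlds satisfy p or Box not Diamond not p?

s: p is T, Box not Diamond not p is F. ✓
t: p is T, Box not Diamond not p is F. ✓
u: p is F, Box not Diamond not p is F. ✗
v: p is F, Box not Diamond not p is F. ✗
w: p is F, Box not Diamond not p is F. ✗
x: p is F, Box not Diamond not p is F. ✗
y: p is F, Box not Diamond not p is F. ✗
Satisfying worlds: {s, t}.

2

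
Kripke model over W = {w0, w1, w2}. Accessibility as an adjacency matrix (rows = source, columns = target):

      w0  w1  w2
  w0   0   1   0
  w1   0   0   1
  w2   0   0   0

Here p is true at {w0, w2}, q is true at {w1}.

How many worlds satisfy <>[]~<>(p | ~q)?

2

w0: successors {w1}; []~<>(p | ~q) there: w1:T. ✓
w1: successors {w2}; []~<>(p | ~q) there: w2:T. ✓
w2: no successors, so <>[]~<>(p | ~q) fails. ✗
Satisfying worlds: {w0, w1}.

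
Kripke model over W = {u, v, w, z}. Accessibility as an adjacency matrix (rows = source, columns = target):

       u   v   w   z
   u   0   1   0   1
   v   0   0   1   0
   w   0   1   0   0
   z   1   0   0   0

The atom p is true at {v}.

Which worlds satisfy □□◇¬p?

u: successors {v, z}; □◇¬p there: v:F, z:T. ✗
v: successors {w}; □◇¬p there: w:T. ✓
w: successors {v}; □◇¬p there: v:F. ✗
z: successors {u}; □◇¬p there: u:T. ✓

{v, z}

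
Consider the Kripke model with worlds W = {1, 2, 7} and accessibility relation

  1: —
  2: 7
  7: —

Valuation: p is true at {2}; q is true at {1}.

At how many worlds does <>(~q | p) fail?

2

1: no successors, so <>(~q | p) fails. ✗
2: successors {7}; ~q | p there: 7:T. ✓
7: no successors, so <>(~q | p) fails. ✗
Satisfying worlds: {2}.
So <>(~q | p) fails at the other 2 worlds.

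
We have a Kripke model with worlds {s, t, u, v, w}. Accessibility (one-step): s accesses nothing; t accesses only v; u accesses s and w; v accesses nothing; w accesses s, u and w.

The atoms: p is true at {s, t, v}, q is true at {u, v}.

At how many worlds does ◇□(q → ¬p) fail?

2

s: no successors, so ◇□(q → ¬p) fails. ✗
t: successors {v}; □(q → ¬p) there: v:T. ✓
u: successors {s, w}; □(q → ¬p) there: s:T, w:T. ✓
v: no successors, so ◇□(q → ¬p) fails. ✗
w: successors {s, u, w}; □(q → ¬p) there: s:T, u:T, w:T. ✓
Satisfying worlds: {t, u, w}.
So ◇□(q → ¬p) fails at the other 2 worlds.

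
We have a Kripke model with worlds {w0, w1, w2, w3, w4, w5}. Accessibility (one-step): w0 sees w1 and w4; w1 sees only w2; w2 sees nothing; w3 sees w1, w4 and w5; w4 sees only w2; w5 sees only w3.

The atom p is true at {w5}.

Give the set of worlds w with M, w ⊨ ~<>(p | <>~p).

w0: <>(p | <>~p) is T. ✗
w1: <>(p | <>~p) is F. ✓
w2: <>(p | <>~p) is F. ✓
w3: <>(p | <>~p) is T. ✗
w4: <>(p | <>~p) is F. ✓
w5: <>(p | <>~p) is T. ✗

{w1, w2, w4}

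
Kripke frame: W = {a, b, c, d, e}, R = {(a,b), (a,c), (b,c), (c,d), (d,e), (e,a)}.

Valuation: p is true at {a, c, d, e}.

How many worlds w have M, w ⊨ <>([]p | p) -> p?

a: <>([]p | p) is T, p is T. ✓
b: <>([]p | p) is T, p is F. ✗
c: <>([]p | p) is T, p is T. ✓
d: <>([]p | p) is T, p is T. ✓
e: <>([]p | p) is T, p is T. ✓
Satisfying worlds: {a, c, d, e}.

4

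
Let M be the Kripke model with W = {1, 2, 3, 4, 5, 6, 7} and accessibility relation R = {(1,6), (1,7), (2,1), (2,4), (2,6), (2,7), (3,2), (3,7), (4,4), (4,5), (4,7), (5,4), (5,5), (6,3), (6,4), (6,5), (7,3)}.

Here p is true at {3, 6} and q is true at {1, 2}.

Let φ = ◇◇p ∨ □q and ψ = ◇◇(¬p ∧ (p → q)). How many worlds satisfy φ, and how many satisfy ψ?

For ◇◇p ∨ □q:
1: ◇◇p is T, □q is F. ✓
2: ◇◇p is T, □q is F. ✓
3: ◇◇p is T, □q is F. ✓
4: ◇◇p is T, □q is F. ✓
5: ◇◇p is F, □q is F. ✗
6: ◇◇p is F, □q is F. ✗
7: ◇◇p is F, □q is F. ✗
— 4 worlds.
For ◇◇(¬p ∧ (p → q)):
1: successors {6, 7}; ◇(¬p ∧ (p → q)) there: 6:T, 7:F. ✓
2: successors {1, 4, 6, 7}; ◇(¬p ∧ (p → q)) there: 1:T, 4:T, 6:T, 7:F. ✓
3: successors {2, 7}; ◇(¬p ∧ (p → q)) there: 2:T, 7:F. ✓
4: successors {4, 5, 7}; ◇(¬p ∧ (p → q)) there: 4:T, 5:T, 7:F. ✓
5: successors {4, 5}; ◇(¬p ∧ (p → q)) there: 4:T, 5:T. ✓
6: successors {3, 4, 5}; ◇(¬p ∧ (p → q)) there: 3:T, 4:T, 5:T. ✓
7: successors {3}; ◇(¬p ∧ (p → q)) there: 3:T. ✓
— 7 worlds.

4 and 7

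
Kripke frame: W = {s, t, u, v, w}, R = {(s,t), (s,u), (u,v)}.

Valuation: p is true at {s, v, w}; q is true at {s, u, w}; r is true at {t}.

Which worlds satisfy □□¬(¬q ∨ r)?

{t, u, v, w}

s: successors {t, u}; □¬(¬q ∨ r) there: t:T, u:F. ✗
t: no successors, so □□¬(¬q ∨ r) holds vacuously. ✓
u: successors {v}; □¬(¬q ∨ r) there: v:T. ✓
v: no successors, so □□¬(¬q ∨ r) holds vacuously. ✓
w: no successors, so □□¬(¬q ∨ r) holds vacuously. ✓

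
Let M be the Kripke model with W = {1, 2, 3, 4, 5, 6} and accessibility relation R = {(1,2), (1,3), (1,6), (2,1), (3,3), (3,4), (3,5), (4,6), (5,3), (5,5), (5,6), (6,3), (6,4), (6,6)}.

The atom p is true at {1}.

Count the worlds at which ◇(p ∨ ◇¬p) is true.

6

1: successors {2, 3, 6}; p ∨ ◇¬p there: 2:F, 3:T, 6:T. ✓
2: successors {1}; p ∨ ◇¬p there: 1:T. ✓
3: successors {3, 4, 5}; p ∨ ◇¬p there: 3:T, 4:T, 5:T. ✓
4: successors {6}; p ∨ ◇¬p there: 6:T. ✓
5: successors {3, 5, 6}; p ∨ ◇¬p there: 3:T, 5:T, 6:T. ✓
6: successors {3, 4, 6}; p ∨ ◇¬p there: 3:T, 4:T, 6:T. ✓
Satisfying worlds: {1, 2, 3, 4, 5, 6}.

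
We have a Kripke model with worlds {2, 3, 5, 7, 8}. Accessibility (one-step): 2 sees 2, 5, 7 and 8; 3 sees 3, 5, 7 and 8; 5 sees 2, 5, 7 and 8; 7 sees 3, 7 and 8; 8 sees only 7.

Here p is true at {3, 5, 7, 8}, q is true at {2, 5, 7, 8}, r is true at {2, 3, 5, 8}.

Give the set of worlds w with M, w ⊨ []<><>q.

2: successors {2, 5, 7, 8}; <><>q there: 2:T, 5:T, 7:T, 8:T. ✓
3: successors {3, 5, 7, 8}; <><>q there: 3:T, 5:T, 7:T, 8:T. ✓
5: successors {2, 5, 7, 8}; <><>q there: 2:T, 5:T, 7:T, 8:T. ✓
7: successors {3, 7, 8}; <><>q there: 3:T, 7:T, 8:T. ✓
8: successors {7}; <><>q there: 7:T. ✓

{2, 3, 5, 7, 8}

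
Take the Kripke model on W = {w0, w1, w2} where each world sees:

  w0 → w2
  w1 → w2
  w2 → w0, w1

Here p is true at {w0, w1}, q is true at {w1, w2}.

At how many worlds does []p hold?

1

w0: successors {w2}; p there: w2:F. ✗
w1: successors {w2}; p there: w2:F. ✗
w2: successors {w0, w1}; p there: w0:T, w1:T. ✓
Satisfying worlds: {w2}.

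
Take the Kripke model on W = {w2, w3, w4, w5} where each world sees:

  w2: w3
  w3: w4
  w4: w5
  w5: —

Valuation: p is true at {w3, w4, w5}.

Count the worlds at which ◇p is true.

3

w2: successors {w3}; p there: w3:T. ✓
w3: successors {w4}; p there: w4:T. ✓
w4: successors {w5}; p there: w5:T. ✓
w5: no successors, so ◇p fails. ✗
Satisfying worlds: {w2, w3, w4}.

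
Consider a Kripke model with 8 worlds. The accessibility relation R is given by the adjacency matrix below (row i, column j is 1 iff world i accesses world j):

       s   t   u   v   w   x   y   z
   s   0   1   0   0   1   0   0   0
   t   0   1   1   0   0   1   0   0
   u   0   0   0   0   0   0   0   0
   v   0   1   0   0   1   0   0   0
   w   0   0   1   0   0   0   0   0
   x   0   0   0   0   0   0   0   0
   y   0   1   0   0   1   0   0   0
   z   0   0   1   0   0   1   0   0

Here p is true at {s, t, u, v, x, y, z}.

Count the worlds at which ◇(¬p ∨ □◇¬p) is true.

s: successors {t, w}; ¬p ∨ □◇¬p there: t:F, w:T. ✓
t: successors {t, u, x}; ¬p ∨ □◇¬p there: t:F, u:T, x:T. ✓
u: no successors, so ◇(¬p ∨ □◇¬p) fails. ✗
v: successors {t, w}; ¬p ∨ □◇¬p there: t:F, w:T. ✓
w: successors {u}; ¬p ∨ □◇¬p there: u:T. ✓
x: no successors, so ◇(¬p ∨ □◇¬p) fails. ✗
y: successors {t, w}; ¬p ∨ □◇¬p there: t:F, w:T. ✓
z: successors {u, x}; ¬p ∨ □◇¬p there: u:T, x:T. ✓
Satisfying worlds: {s, t, v, w, y, z}.

6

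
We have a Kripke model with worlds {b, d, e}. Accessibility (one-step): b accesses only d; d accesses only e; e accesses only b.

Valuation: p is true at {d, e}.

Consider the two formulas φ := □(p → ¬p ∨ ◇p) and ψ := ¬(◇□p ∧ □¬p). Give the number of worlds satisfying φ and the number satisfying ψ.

2 and 2

For □(p → ¬p ∨ ◇p):
b: successors {d}; p → ¬p ∨ ◇p there: d:T. ✓
d: successors {e}; p → ¬p ∨ ◇p there: e:F. ✗
e: successors {b}; p → ¬p ∨ ◇p there: b:T. ✓
— 2 worlds.
For ¬(◇□p ∧ □¬p):
b: ◇□p ∧ □¬p is F. ✓
d: ◇□p ∧ □¬p is F. ✓
e: ◇□p ∧ □¬p is T. ✗
— 2 worlds.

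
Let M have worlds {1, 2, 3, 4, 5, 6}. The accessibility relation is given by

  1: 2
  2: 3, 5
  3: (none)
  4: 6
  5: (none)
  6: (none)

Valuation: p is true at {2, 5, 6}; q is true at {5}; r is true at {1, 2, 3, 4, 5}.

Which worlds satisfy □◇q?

{1, 3, 5, 6}

1: successors {2}; ◇q there: 2:T. ✓
2: successors {3, 5}; ◇q there: 3:F, 5:F. ✗
3: no successors, so □◇q holds vacuously. ✓
4: successors {6}; ◇q there: 6:F. ✗
5: no successors, so □◇q holds vacuously. ✓
6: no successors, so □◇q holds vacuously. ✓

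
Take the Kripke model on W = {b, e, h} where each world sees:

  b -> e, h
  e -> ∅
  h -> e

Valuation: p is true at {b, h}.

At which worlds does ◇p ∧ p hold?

{b}

b: ◇p is T, p is T. ✓
e: ◇p is F, p is F. ✗
h: ◇p is F, p is T. ✗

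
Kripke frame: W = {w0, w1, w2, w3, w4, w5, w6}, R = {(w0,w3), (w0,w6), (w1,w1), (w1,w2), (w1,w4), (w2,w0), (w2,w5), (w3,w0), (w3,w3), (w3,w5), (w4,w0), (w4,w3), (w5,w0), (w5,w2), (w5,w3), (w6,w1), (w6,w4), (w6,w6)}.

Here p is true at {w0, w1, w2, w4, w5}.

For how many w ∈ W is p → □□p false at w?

5

w0: p is T, □□p is F. ✗
w1: p is T, □□p is F. ✗
w2: p is T, □□p is F. ✗
w3: p is F, □□p is F. ✓
w4: p is T, □□p is F. ✗
w5: p is T, □□p is F. ✗
w6: p is F, □□p is F. ✓
Satisfying worlds: {w3, w6}.
So p → □□p fails at the other 5 worlds.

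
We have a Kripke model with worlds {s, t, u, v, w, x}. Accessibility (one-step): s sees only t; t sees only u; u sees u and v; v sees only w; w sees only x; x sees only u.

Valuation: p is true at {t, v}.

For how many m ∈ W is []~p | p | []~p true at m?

4

s: []~p is F, p | []~p is F. ✗
t: []~p is T, p | []~p is T. ✓
u: []~p is F, p | []~p is F. ✗
v: []~p is T, p | []~p is T. ✓
w: []~p is T, p | []~p is T. ✓
x: []~p is T, p | []~p is T. ✓
Satisfying worlds: {t, v, w, x}.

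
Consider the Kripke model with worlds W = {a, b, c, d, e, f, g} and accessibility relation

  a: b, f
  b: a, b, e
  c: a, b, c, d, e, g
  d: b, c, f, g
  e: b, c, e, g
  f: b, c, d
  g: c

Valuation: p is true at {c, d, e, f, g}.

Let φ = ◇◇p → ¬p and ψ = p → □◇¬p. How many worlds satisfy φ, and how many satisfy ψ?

For ◇◇p → ¬p:
a: ◇◇p is T, ¬p is T. ✓
b: ◇◇p is T, ¬p is T. ✓
c: ◇◇p is T, ¬p is F. ✗
d: ◇◇p is T, ¬p is F. ✗
e: ◇◇p is T, ¬p is F. ✗
f: ◇◇p is T, ¬p is F. ✗
g: ◇◇p is T, ¬p is F. ✗
— 2 worlds.
For p → □◇¬p:
a: p is F, □◇¬p is T. ✓
b: p is F, □◇¬p is T. ✓
c: p is T, □◇¬p is F. ✗
d: p is T, □◇¬p is F. ✗
e: p is T, □◇¬p is F. ✗
f: p is T, □◇¬p is T. ✓
g: p is T, □◇¬p is T. ✓
— 4 worlds.

2 and 4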